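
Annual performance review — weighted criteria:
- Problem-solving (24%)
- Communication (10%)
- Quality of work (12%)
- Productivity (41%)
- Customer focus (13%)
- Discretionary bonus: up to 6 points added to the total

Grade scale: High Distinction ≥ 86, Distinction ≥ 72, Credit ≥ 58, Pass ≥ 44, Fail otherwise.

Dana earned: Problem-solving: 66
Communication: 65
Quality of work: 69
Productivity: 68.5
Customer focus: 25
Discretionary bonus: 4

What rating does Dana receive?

Weighted total:
  Problem-solving 66 × 0.24 = 15.84
  Communication 65 × 0.1 = 6.5
  Quality of work 69 × 0.12 = 8.28
  Productivity 68.5 × 0.41 = 28.085
  Customer focus 25 × 0.13 = 3.25
Sum = 61.955
Discretionary bonus: 61.955 + 4 = 65.955
65.955 is ≥ 58 and < 72 → Credit

Credit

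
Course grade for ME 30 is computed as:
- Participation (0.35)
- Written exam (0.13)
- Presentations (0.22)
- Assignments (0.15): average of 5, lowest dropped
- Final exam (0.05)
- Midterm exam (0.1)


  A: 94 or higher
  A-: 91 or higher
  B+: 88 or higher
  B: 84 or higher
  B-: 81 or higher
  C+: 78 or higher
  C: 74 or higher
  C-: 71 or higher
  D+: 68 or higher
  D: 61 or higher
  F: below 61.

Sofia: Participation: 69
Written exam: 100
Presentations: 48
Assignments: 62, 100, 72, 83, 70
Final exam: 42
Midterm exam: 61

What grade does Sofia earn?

Assignments: drop 62 → average of remaining 4 = 325/4 = 81.25
Weighted total:
  Participation 69 × 0.35 = 24.15
  Written exam 100 × 0.13 = 13
  Presentations 48 × 0.22 = 10.56
  Assignments 81.25 × 0.15 = 12.1875
  Final exam 42 × 0.05 = 2.1
  Midterm exam 61 × 0.1 = 6.1
Sum = 68.0975
68.0975 is ≥ 68 and < 71 → D+

D+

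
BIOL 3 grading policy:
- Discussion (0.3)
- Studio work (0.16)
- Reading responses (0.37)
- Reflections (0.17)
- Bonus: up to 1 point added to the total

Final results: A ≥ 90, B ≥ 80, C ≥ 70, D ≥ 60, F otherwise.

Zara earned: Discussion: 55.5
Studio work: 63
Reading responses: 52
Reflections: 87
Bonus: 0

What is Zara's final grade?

Weighted total:
  Discussion 55.5 × 0.3 = 16.65
  Studio work 63 × 0.16 = 10.08
  Reading responses 52 × 0.37 = 19.24
  Reflections 87 × 0.17 = 14.79
Sum = 60.76
Bonus: 60.76 + 0 = 60.76
60.76 is ≥ 60 and < 70 → D

D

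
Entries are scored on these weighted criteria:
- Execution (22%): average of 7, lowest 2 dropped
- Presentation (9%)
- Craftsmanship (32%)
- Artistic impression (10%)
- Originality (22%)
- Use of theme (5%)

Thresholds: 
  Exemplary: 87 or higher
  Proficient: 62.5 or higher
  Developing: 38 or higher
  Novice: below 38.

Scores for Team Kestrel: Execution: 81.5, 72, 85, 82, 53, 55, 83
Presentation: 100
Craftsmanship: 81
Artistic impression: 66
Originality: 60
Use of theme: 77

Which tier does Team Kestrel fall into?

Execution: drop 53, 55 → average of remaining 5 = 403.5/5 = 80.7
Weighted total:
  Execution 80.7 × 0.22 = 17.754
  Presentation 100 × 0.09 = 9
  Craftsmanship 81 × 0.32 = 25.92
  Artistic impression 66 × 0.1 = 6.6
  Originality 60 × 0.22 = 13.2
  Use of theme 77 × 0.05 = 3.85
Sum = 76.324
76.324 is ≥ 62.5 and < 87 → Proficient

Proficient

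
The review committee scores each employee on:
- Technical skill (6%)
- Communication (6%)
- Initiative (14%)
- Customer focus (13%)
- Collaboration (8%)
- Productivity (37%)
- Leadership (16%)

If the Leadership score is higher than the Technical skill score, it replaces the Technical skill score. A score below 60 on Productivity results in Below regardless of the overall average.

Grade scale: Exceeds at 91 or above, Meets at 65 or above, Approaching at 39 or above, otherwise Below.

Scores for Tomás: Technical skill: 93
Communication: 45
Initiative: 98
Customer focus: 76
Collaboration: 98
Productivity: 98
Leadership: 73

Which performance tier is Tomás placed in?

Meets

Leadership (73) ≤ Technical skill (93), so Technical skill stays at 93.
Productivity score 98 ≥ 60: minimum met.
Weighted total:
  Technical skill 93 × 0.06 = 5.58
  Communication 45 × 0.06 = 2.7
  Initiative 98 × 0.14 = 13.72
  Customer focus 76 × 0.13 = 9.88
  Collaboration 98 × 0.08 = 7.84
  Productivity 98 × 0.37 = 36.26
  Leadership 73 × 0.16 = 11.68
Sum = 87.66
87.66 is ≥ 65 and < 91 → Meets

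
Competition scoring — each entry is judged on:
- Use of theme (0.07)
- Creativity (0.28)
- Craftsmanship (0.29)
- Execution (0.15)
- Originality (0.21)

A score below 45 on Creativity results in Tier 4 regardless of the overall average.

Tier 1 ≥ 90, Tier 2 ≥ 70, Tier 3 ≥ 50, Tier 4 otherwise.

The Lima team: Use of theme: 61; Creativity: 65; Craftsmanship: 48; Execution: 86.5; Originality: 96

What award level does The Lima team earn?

Tier 3

Creativity score 65 ≥ 45: minimum met.
Weighted total:
  Use of theme 61 × 0.07 = 4.27
  Creativity 65 × 0.28 = 18.2
  Craftsmanship 48 × 0.29 = 13.92
  Execution 86.5 × 0.15 = 12.975
  Originality 96 × 0.21 = 20.16
Sum = 69.525
69.525 is ≥ 50 and < 70 → Tier 3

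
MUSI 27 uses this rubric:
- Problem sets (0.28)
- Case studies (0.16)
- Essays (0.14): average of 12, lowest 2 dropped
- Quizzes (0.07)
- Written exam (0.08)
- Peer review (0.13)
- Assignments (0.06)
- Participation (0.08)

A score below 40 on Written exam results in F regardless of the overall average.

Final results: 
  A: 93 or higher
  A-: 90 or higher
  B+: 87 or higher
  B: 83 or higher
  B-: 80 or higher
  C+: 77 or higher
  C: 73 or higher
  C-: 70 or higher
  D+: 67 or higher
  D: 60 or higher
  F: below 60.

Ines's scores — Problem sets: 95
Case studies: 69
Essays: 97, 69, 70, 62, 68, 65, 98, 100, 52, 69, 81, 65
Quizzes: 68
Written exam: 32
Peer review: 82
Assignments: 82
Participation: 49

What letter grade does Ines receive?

F

Essays: drop 52, 62 → average of remaining 10 = 782/10 = 78.2
Written exam score 32 < 40: minimum not met.
Weighted total:
  Problem sets 95 × 0.28 = 26.6
  Case studies 69 × 0.16 = 11.04
  Essays 78.2 × 0.14 = 10.948
  Quizzes 68 × 0.07 = 4.76
  Written exam 32 × 0.08 = 2.56
  Peer review 82 × 0.13 = 10.66
  Assignments 82 × 0.06 = 4.92
  Participation 49 × 0.08 = 3.92
Sum = 75.408
Because the Written exam minimum was not met, the result is F.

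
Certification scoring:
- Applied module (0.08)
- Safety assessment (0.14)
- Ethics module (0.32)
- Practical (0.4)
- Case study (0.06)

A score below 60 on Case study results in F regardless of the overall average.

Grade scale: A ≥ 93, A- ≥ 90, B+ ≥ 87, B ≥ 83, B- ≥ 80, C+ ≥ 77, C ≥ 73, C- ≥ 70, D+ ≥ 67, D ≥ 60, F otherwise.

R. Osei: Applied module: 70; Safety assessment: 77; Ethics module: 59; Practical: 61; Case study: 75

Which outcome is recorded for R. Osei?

Case study score 75 ≥ 60: minimum met.
Weighted total:
  Applied module 70 × 0.08 = 5.6
  Safety assessment 77 × 0.14 = 10.78
  Ethics module 59 × 0.32 = 18.88
  Practical 61 × 0.4 = 24.4
  Case study 75 × 0.06 = 4.5
Sum = 64.16
64.16 is ≥ 60 and < 67 → D

D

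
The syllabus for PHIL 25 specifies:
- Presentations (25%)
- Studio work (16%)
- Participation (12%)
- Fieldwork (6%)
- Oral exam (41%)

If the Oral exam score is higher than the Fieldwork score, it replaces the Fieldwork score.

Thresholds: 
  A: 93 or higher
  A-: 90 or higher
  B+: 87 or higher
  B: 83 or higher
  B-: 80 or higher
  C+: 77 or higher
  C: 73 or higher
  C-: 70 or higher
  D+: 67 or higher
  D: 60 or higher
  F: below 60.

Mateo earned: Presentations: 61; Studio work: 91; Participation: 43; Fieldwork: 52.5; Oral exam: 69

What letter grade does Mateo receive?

D+

Oral exam (69) > Fieldwork (52.5), so Fieldwork counts as 69.
Weighted total:
  Presentations 61 × 0.25 = 15.25
  Studio work 91 × 0.16 = 14.56
  Participation 43 × 0.12 = 5.16
  Fieldwork 69 × 0.06 = 4.14
  Oral exam 69 × 0.41 = 28.29
Sum = 67.4
67.4 is ≥ 67 and < 70 → D+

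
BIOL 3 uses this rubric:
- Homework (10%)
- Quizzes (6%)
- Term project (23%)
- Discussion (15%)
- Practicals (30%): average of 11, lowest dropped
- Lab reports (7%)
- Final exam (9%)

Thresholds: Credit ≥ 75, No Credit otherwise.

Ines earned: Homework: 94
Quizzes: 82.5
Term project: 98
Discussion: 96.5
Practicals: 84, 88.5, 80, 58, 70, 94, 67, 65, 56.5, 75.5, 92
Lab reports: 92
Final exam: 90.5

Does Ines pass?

Practicals: drop 56.5 → average of remaining 10 = 774/10 = 77.4
Weighted total:
  Homework 94 × 0.1 = 9.4
  Quizzes 82.5 × 0.06 = 4.95
  Term project 98 × 0.23 = 22.54
  Discussion 96.5 × 0.15 = 14.475
  Practicals 77.4 × 0.3 = 23.22
  Lab reports 92 × 0.07 = 6.44
  Final exam 90.5 × 0.09 = 8.145
Sum = 89.17
89.17 ≥ 75 → Credit

Credit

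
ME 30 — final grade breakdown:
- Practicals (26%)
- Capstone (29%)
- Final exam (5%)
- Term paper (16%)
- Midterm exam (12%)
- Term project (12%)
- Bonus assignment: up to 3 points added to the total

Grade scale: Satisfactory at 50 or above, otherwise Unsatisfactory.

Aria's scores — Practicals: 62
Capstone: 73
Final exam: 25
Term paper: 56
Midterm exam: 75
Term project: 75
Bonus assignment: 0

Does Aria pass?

Weighted total:
  Practicals 62 × 0.26 = 16.12
  Capstone 73 × 0.29 = 21.17
  Final exam 25 × 0.05 = 1.25
  Term paper 56 × 0.16 = 8.96
  Midterm exam 75 × 0.12 = 9
  Term project 75 × 0.12 = 9
Sum = 65.5
Bonus assignment: 65.5 + 0 = 65.5
65.5 ≥ 50 → Satisfactory

Satisfactory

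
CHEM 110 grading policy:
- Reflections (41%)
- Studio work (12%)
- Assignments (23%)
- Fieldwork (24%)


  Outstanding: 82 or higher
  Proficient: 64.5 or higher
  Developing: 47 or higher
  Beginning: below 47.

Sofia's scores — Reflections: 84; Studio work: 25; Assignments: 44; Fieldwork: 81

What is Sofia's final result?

Proficient

Weighted total:
  Reflections 84 × 0.41 = 34.44
  Studio work 25 × 0.12 = 3
  Assignments 44 × 0.23 = 10.12
  Fieldwork 81 × 0.24 = 19.44
Sum = 67
67 is ≥ 64.5 and < 82 → Proficient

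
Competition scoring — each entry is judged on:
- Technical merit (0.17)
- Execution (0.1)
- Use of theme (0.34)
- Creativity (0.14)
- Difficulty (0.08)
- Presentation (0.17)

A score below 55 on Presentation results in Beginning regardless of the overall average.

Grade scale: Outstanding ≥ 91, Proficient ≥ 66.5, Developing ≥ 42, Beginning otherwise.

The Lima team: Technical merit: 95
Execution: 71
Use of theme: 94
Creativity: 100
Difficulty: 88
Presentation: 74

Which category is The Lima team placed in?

Presentation score 74 ≥ 55: minimum met.
Weighted total:
  Technical merit 95 × 0.17 = 16.15
  Execution 71 × 0.1 = 7.1
  Use of theme 94 × 0.34 = 31.96
  Creativity 100 × 0.14 = 14
  Difficulty 88 × 0.08 = 7.04
  Presentation 74 × 0.17 = 12.58
Sum = 88.83
88.83 is ≥ 66.5 and < 91 → Proficient

Proficient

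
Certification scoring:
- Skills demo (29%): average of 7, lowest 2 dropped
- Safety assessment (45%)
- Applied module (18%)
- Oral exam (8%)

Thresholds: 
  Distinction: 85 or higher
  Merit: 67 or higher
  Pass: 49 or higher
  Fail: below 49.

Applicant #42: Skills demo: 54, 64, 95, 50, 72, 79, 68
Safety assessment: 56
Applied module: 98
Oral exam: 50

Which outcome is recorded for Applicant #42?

Skills demo: drop 50, 54 → average of remaining 5 = 378/5 = 75.6
Weighted total:
  Skills demo 75.6 × 0.29 = 21.924
  Safety assessment 56 × 0.45 = 25.2
  Applied module 98 × 0.18 = 17.64
  Oral exam 50 × 0.08 = 4
Sum = 68.764
68.764 is ≥ 67 and < 85 → Merit

Merit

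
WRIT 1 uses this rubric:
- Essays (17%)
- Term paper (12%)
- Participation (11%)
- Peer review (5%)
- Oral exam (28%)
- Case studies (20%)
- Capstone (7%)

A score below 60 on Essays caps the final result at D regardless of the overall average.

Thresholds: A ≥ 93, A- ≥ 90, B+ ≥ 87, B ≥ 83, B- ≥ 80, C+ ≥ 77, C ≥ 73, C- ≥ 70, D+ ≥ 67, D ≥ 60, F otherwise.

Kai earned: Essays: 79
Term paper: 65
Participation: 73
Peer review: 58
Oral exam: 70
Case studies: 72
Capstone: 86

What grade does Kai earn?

Essays score 79 ≥ 60: minimum met.
Weighted total:
  Essays 79 × 0.17 = 13.43
  Term paper 65 × 0.12 = 7.8
  Participation 73 × 0.11 = 8.03
  Peer review 58 × 0.05 = 2.9
  Oral exam 70 × 0.28 = 19.6
  Case studies 72 × 0.2 = 14.4
  Capstone 86 × 0.07 = 6.02
Sum = 72.18
72.18 is ≥ 70 and < 73 → C-

C-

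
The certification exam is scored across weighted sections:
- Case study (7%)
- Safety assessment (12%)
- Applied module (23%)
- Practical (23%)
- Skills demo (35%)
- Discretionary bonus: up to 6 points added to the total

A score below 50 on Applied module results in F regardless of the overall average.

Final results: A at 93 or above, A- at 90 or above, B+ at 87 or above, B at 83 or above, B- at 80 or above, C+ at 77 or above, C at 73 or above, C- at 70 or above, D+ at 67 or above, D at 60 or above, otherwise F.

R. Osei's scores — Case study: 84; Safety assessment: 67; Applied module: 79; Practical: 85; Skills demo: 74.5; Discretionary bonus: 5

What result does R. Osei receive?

B-

Applied module score 79 ≥ 50: minimum met.
Weighted total:
  Case study 84 × 0.07 = 5.88
  Safety assessment 67 × 0.12 = 8.04
  Applied module 79 × 0.23 = 18.17
  Practical 85 × 0.23 = 19.55
  Skills demo 74.5 × 0.35 = 26.075
Sum = 77.715
Discretionary bonus: 77.715 + 5 = 82.715
82.715 is ≥ 80 and < 83 → B-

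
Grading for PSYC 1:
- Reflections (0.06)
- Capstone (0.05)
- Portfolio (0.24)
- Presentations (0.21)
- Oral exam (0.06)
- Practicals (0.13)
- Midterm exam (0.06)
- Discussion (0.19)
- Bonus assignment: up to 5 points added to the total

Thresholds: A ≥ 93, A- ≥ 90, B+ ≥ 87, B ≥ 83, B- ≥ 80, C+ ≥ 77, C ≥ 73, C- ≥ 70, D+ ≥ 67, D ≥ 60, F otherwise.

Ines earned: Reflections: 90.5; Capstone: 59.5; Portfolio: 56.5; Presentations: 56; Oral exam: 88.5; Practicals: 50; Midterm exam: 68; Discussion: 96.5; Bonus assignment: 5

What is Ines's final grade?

Weighted total:
  Reflections 90.5 × 0.06 = 5.43
  Capstone 59.5 × 0.05 = 2.975
  Portfolio 56.5 × 0.24 = 13.56
  Presentations 56 × 0.21 = 11.76
  Oral exam 88.5 × 0.06 = 5.31
  Practicals 50 × 0.13 = 6.5
  Midterm exam 68 × 0.06 = 4.08
  Discussion 96.5 × 0.19 = 18.335
Sum = 67.95
Bonus assignment: 67.95 + 5 = 72.95
72.95 is ≥ 70 and < 73 → C-

C-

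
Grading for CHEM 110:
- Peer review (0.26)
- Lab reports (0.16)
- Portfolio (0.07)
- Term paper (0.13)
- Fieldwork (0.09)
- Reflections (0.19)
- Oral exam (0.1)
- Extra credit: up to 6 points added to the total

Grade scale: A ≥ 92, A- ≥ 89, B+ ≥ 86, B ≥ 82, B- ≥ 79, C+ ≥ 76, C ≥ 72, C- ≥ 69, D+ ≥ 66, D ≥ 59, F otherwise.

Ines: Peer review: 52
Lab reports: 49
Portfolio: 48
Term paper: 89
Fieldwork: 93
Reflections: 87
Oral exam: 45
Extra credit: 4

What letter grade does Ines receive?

C-

Weighted total:
  Peer review 52 × 0.26 = 13.52
  Lab reports 49 × 0.16 = 7.84
  Portfolio 48 × 0.07 = 3.36
  Term paper 89 × 0.13 = 11.57
  Fieldwork 93 × 0.09 = 8.37
  Reflections 87 × 0.19 = 16.53
  Oral exam 45 × 0.1 = 4.5
Sum = 65.69
Extra credit: 65.69 + 4 = 69.69
69.69 is ≥ 69 and < 72 → C-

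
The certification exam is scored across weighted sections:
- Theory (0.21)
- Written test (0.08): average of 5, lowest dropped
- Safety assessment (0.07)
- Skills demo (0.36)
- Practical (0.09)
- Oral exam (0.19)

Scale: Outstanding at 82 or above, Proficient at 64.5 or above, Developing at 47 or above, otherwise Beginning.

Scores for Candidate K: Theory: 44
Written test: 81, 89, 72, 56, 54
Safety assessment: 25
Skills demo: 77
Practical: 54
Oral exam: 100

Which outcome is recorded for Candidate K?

Proficient

Written test: drop 54 → average of remaining 4 = 298/4 = 74.5
Weighted total:
  Theory 44 × 0.21 = 9.24
  Written test 74.5 × 0.08 = 5.96
  Safety assessment 25 × 0.07 = 1.75
  Skills demo 77 × 0.36 = 27.72
  Practical 54 × 0.09 = 4.86
  Oral exam 100 × 0.19 = 19
Sum = 68.53
68.53 is ≥ 64.5 and < 82 → Proficient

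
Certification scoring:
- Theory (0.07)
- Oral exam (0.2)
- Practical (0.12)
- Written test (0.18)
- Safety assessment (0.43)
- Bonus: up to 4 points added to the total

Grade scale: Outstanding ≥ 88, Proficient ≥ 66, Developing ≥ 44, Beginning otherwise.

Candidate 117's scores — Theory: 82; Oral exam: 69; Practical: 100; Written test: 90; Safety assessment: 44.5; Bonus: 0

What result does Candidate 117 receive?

Weighted total:
  Theory 82 × 0.07 = 5.74
  Oral exam 69 × 0.2 = 13.8
  Practical 100 × 0.12 = 12
  Written test 90 × 0.18 = 16.2
  Safety assessment 44.5 × 0.43 = 19.135
Sum = 66.875
Bonus: 66.875 + 0 = 66.875
66.875 is ≥ 66 and < 88 → Proficient

Proficient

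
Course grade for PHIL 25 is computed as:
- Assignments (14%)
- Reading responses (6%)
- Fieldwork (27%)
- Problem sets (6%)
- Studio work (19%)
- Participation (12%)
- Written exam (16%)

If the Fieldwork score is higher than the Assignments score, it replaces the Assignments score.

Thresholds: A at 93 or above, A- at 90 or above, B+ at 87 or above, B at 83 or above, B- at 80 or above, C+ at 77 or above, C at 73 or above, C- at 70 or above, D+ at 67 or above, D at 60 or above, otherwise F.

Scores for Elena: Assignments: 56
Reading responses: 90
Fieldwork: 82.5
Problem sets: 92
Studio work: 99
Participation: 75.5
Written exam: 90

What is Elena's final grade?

B+

Fieldwork (82.5) > Assignments (56), so Assignments counts as 82.5.
Weighted total:
  Assignments 82.5 × 0.14 = 11.55
  Reading responses 90 × 0.06 = 5.4
  Fieldwork 82.5 × 0.27 = 22.275
  Problem sets 92 × 0.06 = 5.52
  Studio work 99 × 0.19 = 18.81
  Participation 75.5 × 0.12 = 9.06
  Written exam 90 × 0.16 = 14.4
Sum = 87.015
87.015 is ≥ 87 and < 90 → B+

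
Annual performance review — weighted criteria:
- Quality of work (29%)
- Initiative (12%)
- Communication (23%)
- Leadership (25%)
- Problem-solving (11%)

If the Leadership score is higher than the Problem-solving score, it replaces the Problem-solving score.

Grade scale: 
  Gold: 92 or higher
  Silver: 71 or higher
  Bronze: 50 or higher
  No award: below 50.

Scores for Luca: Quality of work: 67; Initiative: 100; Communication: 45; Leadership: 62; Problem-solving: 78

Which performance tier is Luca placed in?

Bronze

Leadership (62) ≤ Problem-solving (78), so Problem-solving stays at 78.
Weighted total:
  Quality of work 67 × 0.29 = 19.43
  Initiative 100 × 0.12 = 12
  Communication 45 × 0.23 = 10.35
  Leadership 62 × 0.25 = 15.5
  Problem-solving 78 × 0.11 = 8.58
Sum = 65.86
65.86 is ≥ 50 and < 71 → Bronze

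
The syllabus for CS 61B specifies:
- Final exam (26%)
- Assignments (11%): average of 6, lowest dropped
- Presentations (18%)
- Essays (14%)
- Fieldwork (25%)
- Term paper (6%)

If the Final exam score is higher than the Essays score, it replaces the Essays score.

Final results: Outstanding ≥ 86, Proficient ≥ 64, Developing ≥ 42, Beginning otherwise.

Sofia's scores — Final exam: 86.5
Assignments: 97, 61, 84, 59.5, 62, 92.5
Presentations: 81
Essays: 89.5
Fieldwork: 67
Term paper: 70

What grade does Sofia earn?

Proficient

Assignments: drop 59.5 → average of remaining 5 = 396.5/5 = 79.3
Final exam (86.5) ≤ Essays (89.5), so Essays stays at 89.5.
Weighted total:
  Final exam 86.5 × 0.26 = 22.49
  Assignments 79.3 × 0.11 = 8.723
  Presentations 81 × 0.18 = 14.58
  Essays 89.5 × 0.14 = 12.53
  Fieldwork 67 × 0.25 = 16.75
  Term paper 70 × 0.06 = 4.2
Sum = 79.273
79.273 is ≥ 64 and < 86 → Proficient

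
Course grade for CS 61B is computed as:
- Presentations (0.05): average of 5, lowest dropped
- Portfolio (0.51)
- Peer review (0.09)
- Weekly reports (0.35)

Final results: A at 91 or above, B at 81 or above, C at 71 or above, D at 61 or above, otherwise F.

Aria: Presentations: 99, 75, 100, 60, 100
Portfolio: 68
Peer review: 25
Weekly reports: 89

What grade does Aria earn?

C

Presentations: drop 60 → average of remaining 4 = 374/4 = 93.5
Weighted total:
  Presentations 93.5 × 0.05 = 4.675
  Portfolio 68 × 0.51 = 34.68
  Peer review 25 × 0.09 = 2.25
  Weekly reports 89 × 0.35 = 31.15
Sum = 72.755
72.755 is ≥ 71 and < 81 → C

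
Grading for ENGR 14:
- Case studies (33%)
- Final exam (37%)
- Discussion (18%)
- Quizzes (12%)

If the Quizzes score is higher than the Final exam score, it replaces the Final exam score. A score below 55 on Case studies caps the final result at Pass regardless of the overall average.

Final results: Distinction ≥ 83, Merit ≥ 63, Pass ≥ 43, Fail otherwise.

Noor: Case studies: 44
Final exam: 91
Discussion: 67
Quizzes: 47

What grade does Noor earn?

Quizzes (47) ≤ Final exam (91), so Final exam stays at 91.
Case studies score 44 < 55: minimum not met.
Weighted total:
  Case studies 44 × 0.33 = 14.52
  Final exam 91 × 0.37 = 33.67
  Discussion 67 × 0.18 = 12.06
  Quizzes 47 × 0.12 = 5.64
Sum = 65.89
65.89 would be Merit; cap at Pass applies → Pass.

Pass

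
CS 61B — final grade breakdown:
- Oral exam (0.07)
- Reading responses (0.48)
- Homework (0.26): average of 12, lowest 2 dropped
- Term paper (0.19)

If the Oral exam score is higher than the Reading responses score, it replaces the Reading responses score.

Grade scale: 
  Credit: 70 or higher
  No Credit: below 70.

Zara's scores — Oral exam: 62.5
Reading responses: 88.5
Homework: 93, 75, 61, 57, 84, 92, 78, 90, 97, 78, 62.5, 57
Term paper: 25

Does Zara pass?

Homework: drop 57, 57 → average of remaining 10 = 810.5/10 = 81.05
Oral exam (62.5) ≤ Reading responses (88.5), so Reading responses stays at 88.5.
Weighted total:
  Oral exam 62.5 × 0.07 = 4.375
  Reading responses 88.5 × 0.48 = 42.48
  Homework 81.05 × 0.26 = 21.073
  Term paper 25 × 0.19 = 4.75
Sum = 72.678
72.678 ≥ 70 → Credit

Credit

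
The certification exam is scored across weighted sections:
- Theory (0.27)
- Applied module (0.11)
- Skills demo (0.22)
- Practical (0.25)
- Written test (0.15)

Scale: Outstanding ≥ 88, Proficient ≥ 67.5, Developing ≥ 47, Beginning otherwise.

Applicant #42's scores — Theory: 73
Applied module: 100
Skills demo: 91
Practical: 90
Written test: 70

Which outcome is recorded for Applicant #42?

Proficient

Weighted total:
  Theory 73 × 0.27 = 19.71
  Applied module 100 × 0.11 = 11
  Skills demo 91 × 0.22 = 20.02
  Practical 90 × 0.25 = 22.5
  Written test 70 × 0.15 = 10.5
Sum = 83.73
83.73 is ≥ 67.5 and < 88 → Proficient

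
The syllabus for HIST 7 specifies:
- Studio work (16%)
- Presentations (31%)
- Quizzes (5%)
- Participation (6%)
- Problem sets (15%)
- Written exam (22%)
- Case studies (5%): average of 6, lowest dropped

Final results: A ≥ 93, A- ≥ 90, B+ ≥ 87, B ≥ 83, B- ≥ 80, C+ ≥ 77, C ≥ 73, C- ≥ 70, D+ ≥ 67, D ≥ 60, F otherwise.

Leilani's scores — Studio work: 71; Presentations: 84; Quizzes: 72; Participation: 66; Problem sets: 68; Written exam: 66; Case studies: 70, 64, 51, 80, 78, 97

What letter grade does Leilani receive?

C

Case studies: drop 51 → average of remaining 5 = 389/5 = 77.8
Weighted total:
  Studio work 71 × 0.16 = 11.36
  Presentations 84 × 0.31 = 26.04
  Quizzes 72 × 0.05 = 3.6
  Participation 66 × 0.06 = 3.96
  Problem sets 68 × 0.15 = 10.2
  Written exam 66 × 0.22 = 14.52
  Case studies 77.8 × 0.05 = 3.89
Sum = 73.57
73.57 is ≥ 73 and < 77 → C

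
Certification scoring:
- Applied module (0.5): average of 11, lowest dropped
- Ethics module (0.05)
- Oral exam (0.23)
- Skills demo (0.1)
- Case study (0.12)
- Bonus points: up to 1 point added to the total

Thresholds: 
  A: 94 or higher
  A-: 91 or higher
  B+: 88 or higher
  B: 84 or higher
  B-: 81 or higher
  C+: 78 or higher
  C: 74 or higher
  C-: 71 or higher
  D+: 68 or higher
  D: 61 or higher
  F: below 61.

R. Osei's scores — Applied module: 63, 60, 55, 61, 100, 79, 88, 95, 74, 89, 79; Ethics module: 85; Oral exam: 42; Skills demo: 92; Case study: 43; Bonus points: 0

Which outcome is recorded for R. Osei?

Applied module: drop 55 → average of remaining 10 = 788/10 = 78.8
Weighted total:
  Applied module 78.8 × 0.5 = 39.4
  Ethics module 85 × 0.05 = 4.25
  Oral exam 42 × 0.23 = 9.66
  Skills demo 92 × 0.1 = 9.2
  Case study 43 × 0.12 = 5.16
Sum = 67.67
Bonus points: 67.67 + 0 = 67.67
67.67 is ≥ 61 and < 68 → D

D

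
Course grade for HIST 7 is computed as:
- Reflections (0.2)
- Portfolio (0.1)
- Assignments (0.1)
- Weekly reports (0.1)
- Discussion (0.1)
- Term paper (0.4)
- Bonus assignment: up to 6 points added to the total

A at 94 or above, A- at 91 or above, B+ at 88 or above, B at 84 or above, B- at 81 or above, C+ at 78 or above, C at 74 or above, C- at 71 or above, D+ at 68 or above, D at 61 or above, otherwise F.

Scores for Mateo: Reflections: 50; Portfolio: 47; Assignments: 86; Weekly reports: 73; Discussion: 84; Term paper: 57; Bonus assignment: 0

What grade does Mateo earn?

Weighted total:
  Reflections 50 × 0.2 = 10
  Portfolio 47 × 0.1 = 4.7
  Assignments 86 × 0.1 = 8.6
  Weekly reports 73 × 0.1 = 7.3
  Discussion 84 × 0.1 = 8.4
  Term paper 57 × 0.4 = 22.8
Sum = 61.8
Bonus assignment: 61.8 + 0 = 61.8
61.8 is ≥ 61 and < 68 → D

D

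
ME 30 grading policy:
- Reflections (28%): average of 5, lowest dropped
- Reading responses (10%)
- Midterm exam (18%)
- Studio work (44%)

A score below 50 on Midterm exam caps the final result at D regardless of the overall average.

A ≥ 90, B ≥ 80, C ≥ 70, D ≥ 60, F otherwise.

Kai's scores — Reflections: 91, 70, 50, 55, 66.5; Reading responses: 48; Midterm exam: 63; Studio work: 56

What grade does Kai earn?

D

Reflections: drop 50 → average of remaining 4 = 282.5/4 = 70.625
Midterm exam score 63 ≥ 50: minimum met.
Weighted total:
  Reflections 70.625 × 0.28 = 19.775
  Reading responses 48 × 0.1 = 4.8
  Midterm exam 63 × 0.18 = 11.34
  Studio work 56 × 0.44 = 24.64
Sum = 60.555
60.555 is ≥ 60 and < 70 → D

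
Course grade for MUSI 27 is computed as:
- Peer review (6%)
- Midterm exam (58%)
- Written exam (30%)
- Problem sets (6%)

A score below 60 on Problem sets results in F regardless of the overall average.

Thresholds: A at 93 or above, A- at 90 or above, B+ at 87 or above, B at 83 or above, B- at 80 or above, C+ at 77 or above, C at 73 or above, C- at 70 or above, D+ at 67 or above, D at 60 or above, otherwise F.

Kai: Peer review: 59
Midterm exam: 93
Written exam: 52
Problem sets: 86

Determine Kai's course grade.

C+

Problem sets score 86 ≥ 60: minimum met.
Weighted total:
  Peer review 59 × 0.06 = 3.54
  Midterm exam 93 × 0.58 = 53.94
  Written exam 52 × 0.3 = 15.6
  Problem sets 86 × 0.06 = 5.16
Sum = 78.24
78.24 is ≥ 77 and < 80 → C+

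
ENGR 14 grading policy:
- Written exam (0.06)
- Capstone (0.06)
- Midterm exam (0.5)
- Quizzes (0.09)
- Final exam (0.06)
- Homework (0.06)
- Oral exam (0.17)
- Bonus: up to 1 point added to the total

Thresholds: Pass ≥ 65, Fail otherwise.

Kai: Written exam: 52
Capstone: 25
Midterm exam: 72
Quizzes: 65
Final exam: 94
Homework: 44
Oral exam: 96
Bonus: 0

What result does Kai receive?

Weighted total:
  Written exam 52 × 0.06 = 3.12
  Capstone 25 × 0.06 = 1.5
  Midterm exam 72 × 0.5 = 36
  Quizzes 65 × 0.09 = 5.85
  Final exam 94 × 0.06 = 5.64
  Homework 44 × 0.06 = 2.64
  Oral exam 96 × 0.17 = 16.32
Sum = 71.07
Bonus: 71.07 + 0 = 71.07
71.07 ≥ 65 → Pass

Pass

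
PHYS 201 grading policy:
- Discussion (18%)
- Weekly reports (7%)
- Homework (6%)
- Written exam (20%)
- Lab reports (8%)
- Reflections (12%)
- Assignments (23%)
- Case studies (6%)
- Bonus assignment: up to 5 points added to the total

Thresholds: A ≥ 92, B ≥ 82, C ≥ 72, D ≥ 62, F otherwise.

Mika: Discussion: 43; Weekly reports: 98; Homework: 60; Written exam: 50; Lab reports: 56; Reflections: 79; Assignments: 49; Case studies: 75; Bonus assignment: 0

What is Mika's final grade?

F

Weighted total:
  Discussion 43 × 0.18 = 7.74
  Weekly reports 98 × 0.07 = 6.86
  Homework 60 × 0.06 = 3.6
  Written exam 50 × 0.2 = 10
  Lab reports 56 × 0.08 = 4.48
  Reflections 79 × 0.12 = 9.48
  Assignments 49 × 0.23 = 11.27
  Case studies 75 × 0.06 = 4.5
Sum = 57.93
Bonus assignment: 57.93 + 0 = 57.93
57.93 < 62 → F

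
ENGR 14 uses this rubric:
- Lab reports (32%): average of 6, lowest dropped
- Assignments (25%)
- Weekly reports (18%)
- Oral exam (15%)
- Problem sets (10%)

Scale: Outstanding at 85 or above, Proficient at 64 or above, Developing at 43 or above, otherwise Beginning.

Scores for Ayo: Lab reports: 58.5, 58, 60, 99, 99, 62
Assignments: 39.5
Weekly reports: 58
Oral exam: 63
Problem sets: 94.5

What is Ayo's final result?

Lab reports: drop 58 → average of remaining 5 = 378.5/5 = 75.7
Weighted total:
  Lab reports 75.7 × 0.32 = 24.224
  Assignments 39.5 × 0.25 = 9.875
  Weekly reports 58 × 0.18 = 10.44
  Oral exam 63 × 0.15 = 9.45
  Problem sets 94.5 × 0.1 = 9.45
Sum = 63.439
63.439 is ≥ 43 and < 64 → Developing

Developing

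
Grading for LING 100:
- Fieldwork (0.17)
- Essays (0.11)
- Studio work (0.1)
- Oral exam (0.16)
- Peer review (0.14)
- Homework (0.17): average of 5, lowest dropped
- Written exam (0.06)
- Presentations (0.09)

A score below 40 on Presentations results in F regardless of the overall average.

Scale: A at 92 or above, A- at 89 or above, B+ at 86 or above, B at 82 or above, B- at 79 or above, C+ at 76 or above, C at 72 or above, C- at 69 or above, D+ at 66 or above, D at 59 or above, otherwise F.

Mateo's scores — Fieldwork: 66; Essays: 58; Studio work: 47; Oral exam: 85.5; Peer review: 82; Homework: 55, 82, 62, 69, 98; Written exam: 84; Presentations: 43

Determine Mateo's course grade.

C-

Homework: drop 55 → average of remaining 4 = 311/4 = 77.75
Presentations score 43 ≥ 40: minimum met.
Weighted total:
  Fieldwork 66 × 0.17 = 11.22
  Essays 58 × 0.11 = 6.38
  Studio work 47 × 0.1 = 4.7
  Oral exam 85.5 × 0.16 = 13.68
  Peer review 82 × 0.14 = 11.48
  Homework 77.75 × 0.17 = 13.2175
  Written exam 84 × 0.06 = 5.04
  Presentations 43 × 0.09 = 3.87
Sum = 69.5875
69.5875 is ≥ 69 and < 72 → C-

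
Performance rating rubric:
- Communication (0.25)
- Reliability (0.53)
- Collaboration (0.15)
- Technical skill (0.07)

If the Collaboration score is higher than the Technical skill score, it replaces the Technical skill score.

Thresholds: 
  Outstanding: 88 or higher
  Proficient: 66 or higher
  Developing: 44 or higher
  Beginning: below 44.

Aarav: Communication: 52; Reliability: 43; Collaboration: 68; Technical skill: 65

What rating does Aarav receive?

Developing

Collaboration (68) > Technical skill (65), so Technical skill counts as 68.
Weighted total:
  Communication 52 × 0.25 = 13
  Reliability 43 × 0.53 = 22.79
  Collaboration 68 × 0.15 = 10.2
  Technical skill 68 × 0.07 = 4.76
Sum = 50.75
50.75 is ≥ 44 and < 66 → Developing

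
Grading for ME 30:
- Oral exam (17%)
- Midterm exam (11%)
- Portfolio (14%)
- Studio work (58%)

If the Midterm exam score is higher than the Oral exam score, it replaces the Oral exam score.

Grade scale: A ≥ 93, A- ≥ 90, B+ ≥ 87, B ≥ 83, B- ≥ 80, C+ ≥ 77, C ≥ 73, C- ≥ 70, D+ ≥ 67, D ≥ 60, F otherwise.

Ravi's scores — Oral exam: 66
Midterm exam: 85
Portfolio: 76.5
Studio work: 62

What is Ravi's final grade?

C-

Midterm exam (85) > Oral exam (66), so Oral exam counts as 85.
Weighted total:
  Oral exam 85 × 0.17 = 14.45
  Midterm exam 85 × 0.11 = 9.35
  Portfolio 76.5 × 0.14 = 10.71
  Studio work 62 × 0.58 = 35.96
Sum = 70.47
70.47 is ≥ 70 and < 73 → C-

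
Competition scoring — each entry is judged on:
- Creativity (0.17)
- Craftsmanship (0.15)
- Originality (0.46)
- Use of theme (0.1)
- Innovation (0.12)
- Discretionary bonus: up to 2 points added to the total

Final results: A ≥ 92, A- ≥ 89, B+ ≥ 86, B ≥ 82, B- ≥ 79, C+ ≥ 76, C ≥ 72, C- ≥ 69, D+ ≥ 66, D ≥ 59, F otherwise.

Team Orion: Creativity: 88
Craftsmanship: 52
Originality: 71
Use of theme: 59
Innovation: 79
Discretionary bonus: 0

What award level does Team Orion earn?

Weighted total:
  Creativity 88 × 0.17 = 14.96
  Craftsmanship 52 × 0.15 = 7.8
  Originality 71 × 0.46 = 32.66
  Use of theme 59 × 0.1 = 5.9
  Innovation 79 × 0.12 = 9.48
Sum = 70.8
Discretionary bonus: 70.8 + 0 = 70.8
70.8 is ≥ 69 and < 72 → C-

C-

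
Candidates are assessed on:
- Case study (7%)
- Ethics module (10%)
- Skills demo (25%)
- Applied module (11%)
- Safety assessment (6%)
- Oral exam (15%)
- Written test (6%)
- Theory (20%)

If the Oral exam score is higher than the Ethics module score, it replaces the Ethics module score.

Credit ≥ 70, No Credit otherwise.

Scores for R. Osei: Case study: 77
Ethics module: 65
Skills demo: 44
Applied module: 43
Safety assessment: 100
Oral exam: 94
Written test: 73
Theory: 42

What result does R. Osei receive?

No Credit

Oral exam (94) > Ethics module (65), so Ethics module counts as 94.
Weighted total:
  Case study 77 × 0.07 = 5.39
  Ethics module 94 × 0.1 = 9.4
  Skills demo 44 × 0.25 = 11
  Applied module 43 × 0.11 = 4.73
  Safety assessment 100 × 0.06 = 6
  Oral exam 94 × 0.15 = 14.1
  Written test 73 × 0.06 = 4.38
  Theory 42 × 0.2 = 8.4
Sum = 63.4
63.4 < 70 → No Credit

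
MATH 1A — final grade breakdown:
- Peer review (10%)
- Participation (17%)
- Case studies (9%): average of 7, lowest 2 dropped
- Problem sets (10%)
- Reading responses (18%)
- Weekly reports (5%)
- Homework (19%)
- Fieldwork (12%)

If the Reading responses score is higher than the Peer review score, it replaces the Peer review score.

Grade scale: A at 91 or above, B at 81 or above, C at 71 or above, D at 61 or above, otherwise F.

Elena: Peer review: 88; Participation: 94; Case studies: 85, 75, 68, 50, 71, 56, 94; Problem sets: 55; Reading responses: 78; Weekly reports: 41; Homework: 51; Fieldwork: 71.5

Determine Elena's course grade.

C

Case studies: drop 50, 56 → average of remaining 5 = 393/5 = 78.6
Reading responses (78) ≤ Peer review (88), so Peer review stays at 88.
Weighted total:
  Peer review 88 × 0.1 = 8.8
  Participation 94 × 0.17 = 15.98
  Case studies 78.6 × 0.09 = 7.074
  Problem sets 55 × 0.1 = 5.5
  Reading responses 78 × 0.18 = 14.04
  Weekly reports 41 × 0.05 = 2.05
  Homework 51 × 0.19 = 9.69
  Fieldwork 71.5 × 0.12 = 8.58
Sum = 71.714
71.714 is ≥ 71 and < 81 → C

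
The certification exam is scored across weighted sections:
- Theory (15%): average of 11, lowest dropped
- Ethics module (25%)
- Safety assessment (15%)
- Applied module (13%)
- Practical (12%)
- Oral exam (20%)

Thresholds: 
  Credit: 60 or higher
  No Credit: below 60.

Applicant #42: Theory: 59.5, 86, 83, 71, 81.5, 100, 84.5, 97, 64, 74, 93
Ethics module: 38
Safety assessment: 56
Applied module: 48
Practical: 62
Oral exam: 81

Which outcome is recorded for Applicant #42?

Theory: drop 59.5 → average of remaining 10 = 834/10 = 83.4
Weighted total:
  Theory 83.4 × 0.15 = 12.51
  Ethics module 38 × 0.25 = 9.5
  Safety assessment 56 × 0.15 = 8.4
  Applied module 48 × 0.13 = 6.24
  Practical 62 × 0.12 = 7.44
  Oral exam 81 × 0.2 = 16.2
Sum = 60.29
60.29 ≥ 60 → Credit

Credit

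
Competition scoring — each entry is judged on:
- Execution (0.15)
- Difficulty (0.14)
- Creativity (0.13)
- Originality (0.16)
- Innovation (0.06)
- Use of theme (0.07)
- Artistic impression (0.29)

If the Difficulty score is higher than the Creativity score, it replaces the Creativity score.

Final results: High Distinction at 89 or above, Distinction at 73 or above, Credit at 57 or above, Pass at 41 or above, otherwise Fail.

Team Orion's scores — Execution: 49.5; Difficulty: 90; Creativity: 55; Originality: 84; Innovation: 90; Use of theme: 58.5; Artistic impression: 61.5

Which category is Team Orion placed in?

Difficulty (90) > Creativity (55), so Creativity counts as 90.
Weighted total:
  Execution 49.5 × 0.15 = 7.425
  Difficulty 90 × 0.14 = 12.6
  Creativity 90 × 0.13 = 11.7
  Originality 84 × 0.16 = 13.44
  Innovation 90 × 0.06 = 5.4
  Use of theme 58.5 × 0.07 = 4.095
  Artistic impression 61.5 × 0.29 = 17.835
Sum = 72.495
72.495 is ≥ 57 and < 73 → Credit

Credit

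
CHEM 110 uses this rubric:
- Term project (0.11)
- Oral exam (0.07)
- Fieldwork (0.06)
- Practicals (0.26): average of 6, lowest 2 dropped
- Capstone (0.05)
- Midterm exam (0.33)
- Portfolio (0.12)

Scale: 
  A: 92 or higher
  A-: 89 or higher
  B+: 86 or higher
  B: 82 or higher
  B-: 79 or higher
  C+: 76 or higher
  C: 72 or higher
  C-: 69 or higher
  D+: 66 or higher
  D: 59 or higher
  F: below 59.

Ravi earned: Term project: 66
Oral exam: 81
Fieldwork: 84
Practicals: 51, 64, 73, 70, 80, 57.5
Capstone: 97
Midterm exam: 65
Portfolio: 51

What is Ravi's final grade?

Practicals: drop 51, 57.5 → average of remaining 4 = 287/4 = 71.75
Weighted total:
  Term project 66 × 0.11 = 7.26
  Oral exam 81 × 0.07 = 5.67
  Fieldwork 84 × 0.06 = 5.04
  Practicals 71.75 × 0.26 = 18.655
  Capstone 97 × 0.05 = 4.85
  Midterm exam 65 × 0.33 = 21.45
  Portfolio 51 × 0.12 = 6.12
Sum = 69.045
69.045 is ≥ 69 and < 72 → C-

C-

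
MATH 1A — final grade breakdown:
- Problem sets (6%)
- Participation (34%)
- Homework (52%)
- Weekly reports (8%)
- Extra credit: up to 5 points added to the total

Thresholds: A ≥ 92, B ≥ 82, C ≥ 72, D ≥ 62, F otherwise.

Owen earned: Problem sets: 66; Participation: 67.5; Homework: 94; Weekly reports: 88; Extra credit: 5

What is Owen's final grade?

B

Weighted total:
  Problem sets 66 × 0.06 = 3.96
  Participation 67.5 × 0.34 = 22.95
  Homework 94 × 0.52 = 48.88
  Weekly reports 88 × 0.08 = 7.04
Sum = 82.83
Extra credit: 82.83 + 5 = 87.83
87.83 is ≥ 82 and < 92 → B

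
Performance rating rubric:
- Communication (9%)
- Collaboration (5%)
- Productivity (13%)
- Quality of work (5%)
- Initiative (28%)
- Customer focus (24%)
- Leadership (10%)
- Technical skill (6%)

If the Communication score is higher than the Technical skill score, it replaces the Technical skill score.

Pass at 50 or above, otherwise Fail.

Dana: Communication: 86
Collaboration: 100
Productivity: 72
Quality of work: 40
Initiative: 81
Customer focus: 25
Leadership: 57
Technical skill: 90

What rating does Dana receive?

Pass

Communication (86) ≤ Technical skill (90), so Technical skill stays at 90.
Weighted total:
  Communication 86 × 0.09 = 7.74
  Collaboration 100 × 0.05 = 5
  Productivity 72 × 0.13 = 9.36
  Quality of work 40 × 0.05 = 2
  Initiative 81 × 0.28 = 22.68
  Customer focus 25 × 0.24 = 6
  Leadership 57 × 0.1 = 5.7
  Technical skill 90 × 0.06 = 5.4
Sum = 63.88
63.88 ≥ 50 → Pass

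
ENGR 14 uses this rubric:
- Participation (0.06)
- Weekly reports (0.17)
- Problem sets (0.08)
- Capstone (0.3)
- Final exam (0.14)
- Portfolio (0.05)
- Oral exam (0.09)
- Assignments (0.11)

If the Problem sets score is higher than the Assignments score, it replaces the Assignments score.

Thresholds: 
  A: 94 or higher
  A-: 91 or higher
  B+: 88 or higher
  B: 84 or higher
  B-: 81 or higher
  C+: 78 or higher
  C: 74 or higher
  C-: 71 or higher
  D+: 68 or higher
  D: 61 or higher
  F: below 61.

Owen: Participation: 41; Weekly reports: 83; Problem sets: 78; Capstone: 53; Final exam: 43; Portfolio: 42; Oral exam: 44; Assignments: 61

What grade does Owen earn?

F

Problem sets (78) > Assignments (61), so Assignments counts as 78.
Weighted total:
  Participation 41 × 0.06 = 2.46
  Weekly reports 83 × 0.17 = 14.11
  Problem sets 78 × 0.08 = 6.24
  Capstone 53 × 0.3 = 15.9
  Final exam 43 × 0.14 = 6.02
  Portfolio 42 × 0.05 = 2.1
  Oral exam 44 × 0.09 = 3.96
  Assignments 78 × 0.11 = 8.58
Sum = 59.37
59.37 < 61 → F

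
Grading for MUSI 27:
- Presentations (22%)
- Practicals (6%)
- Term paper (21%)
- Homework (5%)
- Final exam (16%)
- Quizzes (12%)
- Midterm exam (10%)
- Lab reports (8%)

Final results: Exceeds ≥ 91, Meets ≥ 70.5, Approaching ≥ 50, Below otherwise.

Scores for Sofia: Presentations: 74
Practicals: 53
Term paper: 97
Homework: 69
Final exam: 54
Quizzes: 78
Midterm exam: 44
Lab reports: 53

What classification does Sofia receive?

Weighted total:
  Presentations 74 × 0.22 = 16.28
  Practicals 53 × 0.06 = 3.18
  Term paper 97 × 0.21 = 20.37
  Homework 69 × 0.05 = 3.45
  Final exam 54 × 0.16 = 8.64
  Quizzes 78 × 0.12 = 9.36
  Midterm exam 44 × 0.1 = 4.4
  Lab reports 53 × 0.08 = 4.24
Sum = 69.92
69.92 is ≥ 50 and < 70.5 → Approaching

Approaching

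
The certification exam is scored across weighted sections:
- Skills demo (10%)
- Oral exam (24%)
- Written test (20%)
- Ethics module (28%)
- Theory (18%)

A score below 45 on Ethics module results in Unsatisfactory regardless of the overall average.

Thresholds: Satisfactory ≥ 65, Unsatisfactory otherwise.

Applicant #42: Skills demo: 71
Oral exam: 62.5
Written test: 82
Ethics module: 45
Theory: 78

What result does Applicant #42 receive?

Ethics module score 45 ≥ 45: minimum met.
Weighted total:
  Skills demo 71 × 0.1 = 7.1
  Oral exam 62.5 × 0.24 = 15
  Written test 82 × 0.2 = 16.4
  Ethics module 45 × 0.28 = 12.6
  Theory 78 × 0.18 = 14.04
Sum = 65.14
65.14 ≥ 65 → Satisfactory

Satisfactory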